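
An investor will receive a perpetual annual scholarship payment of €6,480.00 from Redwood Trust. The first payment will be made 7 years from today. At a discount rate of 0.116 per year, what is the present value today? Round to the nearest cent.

Value at end of year 6: C / r = €6,480.00 / 0.116 = €55,862.0690
Discount to today: PV = €55,862.0690 / (1 + 0.116)^6 = €55,862.0690 / 1.931902 = €28,915.58

€28915.58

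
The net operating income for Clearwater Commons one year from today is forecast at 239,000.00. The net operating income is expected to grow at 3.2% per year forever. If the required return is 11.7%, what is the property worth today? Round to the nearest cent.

2811764.71

Growing perpetuity: P = D₁ / (r − g) = 239,000.0000 / (0.117 − 0.032) = 2,811,764.71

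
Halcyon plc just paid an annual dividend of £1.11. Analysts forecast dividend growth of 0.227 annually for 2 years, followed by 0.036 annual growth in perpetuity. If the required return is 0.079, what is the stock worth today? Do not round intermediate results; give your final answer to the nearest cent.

£37.28

D_1 = 1.36197
D_2 = 1.67114
Terminal value at year 2: TV = D_2×(1+g_2)/(r−g_2) = 1.73130/0.043 = 40.26275
P_0 = D_1/(1+r)^1 + D_2/(1+r)^2 + TV/(1+r)^2
    = 1.26225 + 1.43539 + 34.58283 = 37.28047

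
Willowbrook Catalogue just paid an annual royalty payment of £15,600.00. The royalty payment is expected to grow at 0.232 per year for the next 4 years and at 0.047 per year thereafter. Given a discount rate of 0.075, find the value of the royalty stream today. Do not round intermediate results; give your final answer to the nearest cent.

£1095048.58

D_1 = 19219.20000
D_2 = 23678.05440
D_3 = 29171.36302
D_4 = 35939.11924
Terminal value at year 4: TV = D_4×(1+g_2)/(r−g_2) = 37628.25785/0.028 = 1343866.35164
P_0 = D_1/(1+r)^1 + D_2/(1+r)^2 + D_3/(1+r)^3 + D_4/(1+r)^4 + TV/(1+r)^4
    = 17878.32558 + 20489.39267 + 23481.79699 + 26911.23153 + 1006287.83606 = 1095048.58282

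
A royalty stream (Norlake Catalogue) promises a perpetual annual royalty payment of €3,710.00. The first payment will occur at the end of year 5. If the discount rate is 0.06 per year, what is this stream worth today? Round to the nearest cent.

€48977.79

Value at end of year 4: C / r = €3,710.00 / 0.06 = €61,833.3333
Discount to today: PV = €61,833.3333 / (1 + 0.06)^4 = €61,833.3333 / 1.262477 = €48,977.79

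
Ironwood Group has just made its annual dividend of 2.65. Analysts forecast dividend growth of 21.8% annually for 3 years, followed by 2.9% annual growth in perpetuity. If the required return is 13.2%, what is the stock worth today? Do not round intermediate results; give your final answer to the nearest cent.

D_1 = 3.22770
D_2 = 3.93134
D_3 = 4.78837
Terminal value at year 3: TV = D_3×(1+g_2)/(r−g_2) = 4.92723/0.103 = 47.83722
P_0 = D_1/(1+r)^1 + D_2/(1+r)^2 + D_3/(1+r)^3 + TV/(1+r)^3
    = 2.85133 + 3.06795 + 3.30102 + 32.97817 = 42.19847

42.20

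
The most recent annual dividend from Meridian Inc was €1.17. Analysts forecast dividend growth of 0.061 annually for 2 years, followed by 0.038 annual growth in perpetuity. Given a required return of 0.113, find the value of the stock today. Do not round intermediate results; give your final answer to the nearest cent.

€16.89

D_1 = 1.24137
D_2 = 1.31709
Terminal value at year 2: TV = D_2×(1+g_2)/(r−g_2) = 1.36714/0.075 = 18.22858
P_0 = D_1/(1+r)^1 + D_2/(1+r)^2 + TV/(1+r)^2
    = 1.11534 + 1.06323 + 14.71507 = 16.89364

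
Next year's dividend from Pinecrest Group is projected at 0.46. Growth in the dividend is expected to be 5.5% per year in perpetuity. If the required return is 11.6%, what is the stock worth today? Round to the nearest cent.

Growing perpetuity: P = D₁ / (r − g) = 0.4600 / (0.116 − 0.055) = 7.54

7.54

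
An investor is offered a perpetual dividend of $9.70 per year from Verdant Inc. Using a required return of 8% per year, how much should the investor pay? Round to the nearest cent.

Level perpetuity: PV = C / r = $9.70 / 0.08 = $121.25

$121.25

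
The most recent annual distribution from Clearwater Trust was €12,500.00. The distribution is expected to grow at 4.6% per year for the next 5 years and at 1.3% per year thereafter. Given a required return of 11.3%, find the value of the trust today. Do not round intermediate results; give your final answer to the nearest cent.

€144911.88

D_1 = 13075.00000
D_2 = 13676.45000
D_3 = 14305.56670
D_4 = 14963.62277
D_5 = 15651.94942
Terminal value at year 5: TV = D_5×(1+g_2)/(r−g_2) = 15855.42476/0.1 = 158554.24758
P_0 = D_1/(1+r)^1 + D_2/(1+r)^2 + D_3/(1+r)^3 + D_4/(1+r)^4 + D_5/(1+r)^5 + TV/(1+r)^5
    = 11747.52920 + 11040.35539 + 10375.75178 + 9751.15576 + 9164.15896 + 92832.93031 = 144911.88140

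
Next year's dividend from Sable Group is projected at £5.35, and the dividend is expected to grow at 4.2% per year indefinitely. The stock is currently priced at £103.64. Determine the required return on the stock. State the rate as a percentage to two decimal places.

P = D₁/(r − g) ⇒ r = D₁/P + g = £5.3500/£103.64 + 0.042 = 0.051621 + 0.042 = 0.093621

9.36%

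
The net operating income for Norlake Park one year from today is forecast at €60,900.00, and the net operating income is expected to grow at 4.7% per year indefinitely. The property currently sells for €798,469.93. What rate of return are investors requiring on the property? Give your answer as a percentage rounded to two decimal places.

12.33%

P = D₁/(r − g) ⇒ r = D₁/P + g = €60,900.0000/€798,469.93 + 0.047 = 0.076271 + 0.047 = 0.123271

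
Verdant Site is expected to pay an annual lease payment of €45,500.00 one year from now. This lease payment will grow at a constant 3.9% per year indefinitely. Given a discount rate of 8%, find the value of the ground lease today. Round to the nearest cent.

Growing perpetuity: P = D₁ / (r − g) = €45,500.0000 / (0.08 − 0.039) = €1,109,756.10

€1109756.10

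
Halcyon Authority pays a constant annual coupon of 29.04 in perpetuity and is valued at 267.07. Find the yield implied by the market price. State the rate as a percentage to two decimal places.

10.87%

P = C/r ⇒ r = C/P = 29.04/267.07 = 0.108736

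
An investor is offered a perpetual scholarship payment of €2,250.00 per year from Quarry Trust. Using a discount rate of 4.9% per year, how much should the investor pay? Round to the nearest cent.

Level perpetuity: PV = C / r = €2,250.00 / 0.049 = €45,918.37

€45918.37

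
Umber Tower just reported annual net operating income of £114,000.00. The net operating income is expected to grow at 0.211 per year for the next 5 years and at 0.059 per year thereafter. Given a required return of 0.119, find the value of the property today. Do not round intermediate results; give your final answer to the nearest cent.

D_1 = 138054.00000
D_2 = 167183.39400
D_3 = 202459.09013
D_4 = 245177.95815
D_5 = 296910.50732
Terminal value at year 5: TV = D_5×(1+g_2)/(r−g_2) = 314428.22725/0.06 = 5240470.45424
P_0 = D_1/(1+r)^1 + D_2/(1+r)^2 + D_3/(1+r)^3 + D_4/(1+r)^4 + D_5/(1+r)^5 + TV/(1+r)^5
    = 123372.65416 + 133515.89292 + 144493.07089 + 156372.75143 + 169229.13493 + 2986894.23150 = 3713877.73583

£3713877.74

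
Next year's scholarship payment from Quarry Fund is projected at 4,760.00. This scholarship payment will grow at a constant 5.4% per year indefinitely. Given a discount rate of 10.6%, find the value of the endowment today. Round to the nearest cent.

91538.46

Growing perpetuity: P = D₁ / (r − g) = 4,760.0000 / (0.106 − 0.054) = 91,538.46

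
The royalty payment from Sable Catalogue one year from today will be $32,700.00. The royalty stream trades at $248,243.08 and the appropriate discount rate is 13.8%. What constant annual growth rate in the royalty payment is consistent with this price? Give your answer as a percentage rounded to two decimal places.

P = D₁/(r−g) ⇒ g = r − D₁/P = 0.138 − $32,700.00/$248,243.08 = 0.006274

0.63%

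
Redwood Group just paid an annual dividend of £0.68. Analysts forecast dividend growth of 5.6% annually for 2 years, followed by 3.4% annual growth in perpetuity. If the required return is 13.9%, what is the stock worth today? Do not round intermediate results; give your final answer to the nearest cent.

£6.97

D_1 = 0.71808
D_2 = 0.75829
Terminal value at year 2: TV = D_2×(1+g_2)/(r−g_2) = 0.78407/0.105 = 7.46738
P_0 = D_1/(1+r)^1 + D_2/(1+r)^2 + TV/(1+r)^2
    = 0.63045 + 0.58451 + 5.75600 = 6.97095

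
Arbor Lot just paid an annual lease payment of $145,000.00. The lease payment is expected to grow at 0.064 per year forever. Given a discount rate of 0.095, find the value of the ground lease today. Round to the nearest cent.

D₁ = D₀ × (1 + g) = $145,000.00 × 1.064 = $154,280.0000
Growing perpetuity: P = D₁ / (r − g) = $154,280.0000 / (0.095 − 0.064) = $4,976,774.19

$4976774.19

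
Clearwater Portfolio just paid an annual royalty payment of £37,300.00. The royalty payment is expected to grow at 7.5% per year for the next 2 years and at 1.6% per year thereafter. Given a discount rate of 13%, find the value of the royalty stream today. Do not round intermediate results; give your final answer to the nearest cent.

D_1 = 40097.50000
D_2 = 43104.81250
Terminal value at year 2: TV = D_2×(1+g_2)/(r−g_2) = 43794.48950/0.114 = 384162.18860
P_0 = D_1/(1+r)^1 + D_2/(1+r)^2 + TV/(1+r)^2
    = 35484.51327 + 33757.39095 + 300855.34388 = 370097.24810

£370097.25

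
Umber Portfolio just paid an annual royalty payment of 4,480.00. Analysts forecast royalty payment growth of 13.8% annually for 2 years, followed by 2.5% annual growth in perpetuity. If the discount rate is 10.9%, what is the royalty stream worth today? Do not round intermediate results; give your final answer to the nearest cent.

66877.60

D_1 = 5098.24000
D_2 = 5801.79712
Terminal value at year 2: TV = D_2×(1+g_2)/(r−g_2) = 5946.84205/0.084 = 70795.73867
P_0 = D_1/(1+r)^1 + D_2/(1+r)^2 + TV/(1+r)^2
    = 4597.15059 + 4717.36462 + 57563.08022 = 66877.59543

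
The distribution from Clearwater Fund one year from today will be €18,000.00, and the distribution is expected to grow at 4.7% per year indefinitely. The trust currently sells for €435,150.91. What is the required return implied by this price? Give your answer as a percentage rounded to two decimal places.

8.84%

P = D₁/(r − g) ⇒ r = D₁/P + g = €18,000.0000/€435,150.91 + 0.047 = 0.041365 + 0.047 = 0.088365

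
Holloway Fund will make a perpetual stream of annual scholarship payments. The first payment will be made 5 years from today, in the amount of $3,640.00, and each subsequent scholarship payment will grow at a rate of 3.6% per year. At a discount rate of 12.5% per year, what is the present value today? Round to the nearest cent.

Value at end of year 4: C₁ / (r − g) = $3,640.00 / (0.125 − 0.036) = $40,898.8764
Discount to today: PV = $40,898.8764 / (1 + 0.125)^4 = $40,898.8764 / 1.601807 = $25,532.97

$25532.97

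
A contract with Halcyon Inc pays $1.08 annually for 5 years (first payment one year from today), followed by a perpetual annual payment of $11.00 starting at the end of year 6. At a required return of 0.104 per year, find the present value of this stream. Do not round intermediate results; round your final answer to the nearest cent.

PV of 5-year annuity: $1.08 × [1 − (1+0.104)^−5] / 0.104 = 4.05255
Perpetuity value at year 5: $11.00 / 0.104 = 105.76923
PV of perpetuity: 105.76923 / (1+0.104)^5 = 64.49321
Total PV = 4.05255 + 64.49321 = 68.54576

$68.55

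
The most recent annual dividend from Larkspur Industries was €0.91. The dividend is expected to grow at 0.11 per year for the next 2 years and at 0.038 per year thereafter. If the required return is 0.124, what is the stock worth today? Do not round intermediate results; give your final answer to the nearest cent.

D_1 = 1.01010
D_2 = 1.12121
Terminal value at year 2: TV = D_2×(1+g_2)/(r−g_2) = 1.16382/0.086 = 13.53276
P_0 = D_1/(1+r)^1 + D_2/(1+r)^2 + TV/(1+r)^2
    = 0.89867 + 0.88747 + 10.71158 = 12.49772

€12.50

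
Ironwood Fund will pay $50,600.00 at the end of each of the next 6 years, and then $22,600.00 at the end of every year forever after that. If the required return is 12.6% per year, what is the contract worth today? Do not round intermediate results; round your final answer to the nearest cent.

$292554.51

PV of 6-year annuity: $50,600.00 × [1 − (1+0.126)^−6] / 0.126 = 204549.46582
Perpetuity value at year 6: $22,600.00 / 0.126 = 179365.07937
PV of perpetuity: 179365.07937 / (1+0.126)^6 = 88005.04127
Total PV = 204549.46582 + 88005.04127 = 292554.50709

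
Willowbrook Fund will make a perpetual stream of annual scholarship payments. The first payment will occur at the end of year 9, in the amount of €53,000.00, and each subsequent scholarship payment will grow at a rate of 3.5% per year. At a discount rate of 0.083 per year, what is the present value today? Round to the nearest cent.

Value at end of year 8: C₁ / (r − g) = €53,000.00 / (0.083 − 0.035) = €1,104,166.6667
Discount to today: PV = €1,104,166.6667 / (1 + 0.083)^8 = €1,104,166.6667 / 1.892464 = €583,454.48

€583454.48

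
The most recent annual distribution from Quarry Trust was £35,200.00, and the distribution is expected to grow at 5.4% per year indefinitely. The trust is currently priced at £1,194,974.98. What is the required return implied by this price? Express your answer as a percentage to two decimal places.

D₁ = £35,200.00 × 1.054 = £37,100.8000
P = D₁/(r − g) ⇒ r = D₁/P + g = £37,100.8000/£1,194,974.98 + 0.054 = 0.031047 + 0.054 = 0.085047

8.50%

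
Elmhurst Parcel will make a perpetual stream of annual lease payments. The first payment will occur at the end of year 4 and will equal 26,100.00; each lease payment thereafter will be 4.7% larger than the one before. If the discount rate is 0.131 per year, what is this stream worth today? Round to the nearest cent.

214769.90

Value at end of year 3: C₁ / (r − g) = 26,100.00 / (0.131 − 0.047) = 310,714.2857
Discount to today: PV = 310,714.2857 / (1 + 0.131)^3 = 310,714.2857 / 1.446731 = 214,769.90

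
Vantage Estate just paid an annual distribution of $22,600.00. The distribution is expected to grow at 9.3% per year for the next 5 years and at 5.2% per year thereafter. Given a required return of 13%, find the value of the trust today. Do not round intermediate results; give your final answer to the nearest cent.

D_1 = 24701.80000
D_2 = 26999.06740
D_3 = 29509.98067
D_4 = 32254.40887
D_5 = 35254.06890
Terminal value at year 5: TV = D_5×(1+g_2)/(r−g_2) = 37087.28048/0.078 = 475477.95484
P_0 = D_1/(1+r)^1 + D_2/(1+r)^2 + D_3/(1+r)^3 + D_4/(1+r)^4 + D_5/(1+r)^5 + TV/(1+r)^5
    = 21860.00000 + 21144.23009 + 20451.89689 + 19782.23301 + 19134.49618 + 258070.38434 = 360443.24051

$360443.24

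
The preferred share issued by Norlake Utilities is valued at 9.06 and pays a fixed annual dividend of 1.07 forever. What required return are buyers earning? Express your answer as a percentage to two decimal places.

11.81%

P = C/r ⇒ r = C/P = 1.07/9.06 = 0.118102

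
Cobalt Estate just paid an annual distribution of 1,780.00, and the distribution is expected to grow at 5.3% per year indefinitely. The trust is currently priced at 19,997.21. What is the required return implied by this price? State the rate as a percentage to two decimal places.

D₁ = 1,780.00 × 1.053 = 1,874.3400
P = D₁/(r − g) ⇒ r = D₁/P + g = 1,874.3400/19,997.21 + 0.053 = 0.093730 + 0.053 = 0.146730

14.67%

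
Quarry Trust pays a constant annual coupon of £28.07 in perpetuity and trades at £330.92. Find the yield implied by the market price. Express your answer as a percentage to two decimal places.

P = C/r ⇒ r = C/P = £28.07/£330.92 = 0.084824

8.48%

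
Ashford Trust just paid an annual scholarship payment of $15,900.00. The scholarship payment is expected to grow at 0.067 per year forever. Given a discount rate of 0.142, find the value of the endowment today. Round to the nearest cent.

D₁ = D₀ × (1 + g) = $15,900.00 × 1.067 = $16,965.3000
Growing perpetuity: P = D₁ / (r − g) = $16,965.3000 / (0.142 − 0.067) = $226,204.00

$226204.00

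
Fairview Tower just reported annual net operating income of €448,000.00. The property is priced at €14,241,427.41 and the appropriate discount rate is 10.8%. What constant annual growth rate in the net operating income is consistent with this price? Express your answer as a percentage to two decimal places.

P = D₀(1+g)/(r−g) ⇒ P(r−g) = D₀(1+g) ⇒ g(P+D₀) = P·r − D₀
g = (P·r − D₀)/(P + D₀) = (€14,241,427.41×0.108 − €448,000.00) / (€14,241,427.41 + €448,000.00) = 0.074208

7.42%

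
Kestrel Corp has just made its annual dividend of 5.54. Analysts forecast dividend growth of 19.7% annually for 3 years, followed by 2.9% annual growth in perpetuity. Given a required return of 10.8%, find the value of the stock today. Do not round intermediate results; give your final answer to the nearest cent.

110.42

D_1 = 6.63138
D_2 = 7.93776
D_3 = 9.50150
Terminal value at year 3: TV = D_3×(1+g_2)/(r−g_2) = 9.77704/0.079 = 123.76006
P_0 = D_1/(1+r)^1 + D_2/(1+r)^2 + D_3/(1+r)^3 + TV/(1+r)^3
    = 5.98500 + 6.46574 + 6.98510 + 90.98320 = 110.41905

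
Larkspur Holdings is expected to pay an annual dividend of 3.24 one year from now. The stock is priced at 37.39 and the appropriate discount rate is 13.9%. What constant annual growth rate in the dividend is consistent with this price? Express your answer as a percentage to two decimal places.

5.23%

P = D₁/(r−g) ⇒ g = r − D₁/P = 0.139 − 3.24/37.39 = 0.052346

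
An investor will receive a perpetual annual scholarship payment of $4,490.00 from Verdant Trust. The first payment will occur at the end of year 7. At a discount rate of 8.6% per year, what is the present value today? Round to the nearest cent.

$31825.04

Value at end of year 6: C / r = $4,490.00 / 0.086 = $52,209.3023
Discount to today: PV = $52,209.3023 / (1 + 0.086)^6 = $52,209.3023 / 1.640510 = $31,825.04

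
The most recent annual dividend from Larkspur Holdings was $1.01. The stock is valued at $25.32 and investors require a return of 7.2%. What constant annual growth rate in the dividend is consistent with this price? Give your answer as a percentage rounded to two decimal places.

P = D₀(1+g)/(r−g) ⇒ P(r−g) = D₀(1+g) ⇒ g(P+D₀) = P·r − D₀
g = (P·r − D₀)/(P + D₀) = ($25.32×0.072 − $1.01) / ($25.32 + $1.01) = 0.030879

3.09%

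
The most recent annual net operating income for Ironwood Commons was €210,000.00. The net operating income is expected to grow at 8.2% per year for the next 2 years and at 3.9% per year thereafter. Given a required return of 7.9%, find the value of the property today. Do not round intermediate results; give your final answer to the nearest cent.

D_1 = 227220.00000
D_2 = 245852.04000
Terminal value at year 2: TV = D_2×(1+g_2)/(r−g_2) = 255440.26956/0.04 = 6386006.73900
P_0 = D_1/(1+r)^1 + D_2/(1+r)^2 + TV/(1+r)^2
    = 210583.87396 + 211169.37129 + 5485124.41926 = 5906877.66450

€5906877.66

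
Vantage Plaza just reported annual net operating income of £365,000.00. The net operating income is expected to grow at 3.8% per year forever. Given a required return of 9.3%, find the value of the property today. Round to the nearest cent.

D₁ = D₀ × (1 + g) = £365,000.00 × 1.038 = £378,870.0000
Growing perpetuity: P = D₁ / (r − g) = £378,870.0000 / (0.093 − 0.038) = £6,888,545.45

£6888545.45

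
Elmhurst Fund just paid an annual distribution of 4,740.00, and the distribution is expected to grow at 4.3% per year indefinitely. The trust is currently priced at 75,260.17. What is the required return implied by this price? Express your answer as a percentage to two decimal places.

10.87%

D₁ = 4,740.00 × 1.043 = 4,943.8200
P = D₁/(r − g) ⇒ r = D₁/P + g = 4,943.8200/75,260.17 + 0.043 = 0.065690 + 0.043 = 0.108690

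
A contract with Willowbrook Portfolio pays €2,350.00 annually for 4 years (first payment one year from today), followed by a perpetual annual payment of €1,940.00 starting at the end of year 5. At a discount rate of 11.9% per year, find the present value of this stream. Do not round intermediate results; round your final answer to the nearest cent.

€17550.46

PV of 4-year annuity: €2,350.00 × [1 − (1+0.119)^−4] / 0.119 = 7152.83005
Perpetuity value at year 4: €1,940.00 / 0.119 = 16302.52101
PV of perpetuity: 16302.52101 / (1+0.119)^4 = 10397.63152
Total PV = 7152.83005 + 10397.63152 = 17550.46157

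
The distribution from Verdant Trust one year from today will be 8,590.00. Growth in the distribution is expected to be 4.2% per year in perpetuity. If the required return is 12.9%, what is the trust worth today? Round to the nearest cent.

Growing perpetuity: P = D₁ / (r − g) = 8,590.0000 / (0.129 − 0.042) = 98,735.63

98735.63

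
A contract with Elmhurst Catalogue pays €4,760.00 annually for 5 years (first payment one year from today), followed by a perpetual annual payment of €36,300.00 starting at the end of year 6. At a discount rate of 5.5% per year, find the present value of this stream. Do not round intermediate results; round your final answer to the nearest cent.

€525315.23

PV of 5-year annuity: €4,760.00 × [1 − (1+0.055)^−5] / 0.055 = 20326.55410
Perpetuity value at year 5: €36,300.00 / 0.055 = 660000.00000
PV of perpetuity: 660000.00000 / (1+0.055)^5 = 504988.67354
Total PV = 20326.55410 + 504988.67354 = 525315.22764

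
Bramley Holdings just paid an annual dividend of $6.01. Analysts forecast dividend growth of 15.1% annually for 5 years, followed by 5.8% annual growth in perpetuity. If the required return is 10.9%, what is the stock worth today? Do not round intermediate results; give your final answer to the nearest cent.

$183.79

D_1 = 6.91751
D_2 = 7.96205
D_3 = 9.16432
D_4 = 10.54814
D_5 = 12.14091
Terminal value at year 5: TV = D_5×(1+g_2)/(r−g_2) = 12.84508/0.051 = 251.86428
P_0 = D_1/(1+r)^1 + D_2/(1+r)^2 + D_3/(1+r)^3 + D_4/(1+r)^4 + D_5/(1+r)^5 + TV/(1+r)^5
    = 6.23761 + 6.47384 + 6.71902 + 6.97348 + 7.23758 + 150.14430 = 183.78583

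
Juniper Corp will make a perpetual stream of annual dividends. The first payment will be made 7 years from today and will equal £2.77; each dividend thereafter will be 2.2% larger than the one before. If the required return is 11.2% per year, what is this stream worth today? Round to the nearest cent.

Value at end of year 6: C₁ / (r − g) = £2.77 / (0.112 − 0.022) = £30.7778
Discount to today: PV = £30.7778 / (1 + 0.112)^6 = £30.7778 / 1.890727 = £16.28

£16.28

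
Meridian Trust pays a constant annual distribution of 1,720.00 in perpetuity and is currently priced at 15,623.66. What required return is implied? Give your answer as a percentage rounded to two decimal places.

11.01%

P = C/r ⇒ r = C/P = 1,720.00/15,623.66 = 0.110089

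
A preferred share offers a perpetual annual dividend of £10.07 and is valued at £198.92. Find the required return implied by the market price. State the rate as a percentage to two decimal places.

P = C/r ⇒ r = C/P = £10.07/£198.92 = 0.050623

5.06%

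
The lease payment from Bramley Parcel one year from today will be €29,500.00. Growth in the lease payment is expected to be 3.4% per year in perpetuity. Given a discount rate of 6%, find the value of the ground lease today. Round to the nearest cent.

€1134615.38

Growing perpetuity: P = D₁ / (r − g) = €29,500.0000 / (0.06 − 0.034) = €1,134,615.38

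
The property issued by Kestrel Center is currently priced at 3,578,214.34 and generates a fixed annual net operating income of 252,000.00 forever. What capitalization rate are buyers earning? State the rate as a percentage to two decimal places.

7.04%

P = C/r ⇒ r = C/P = 252,000.00/3,578,214.34 = 0.070426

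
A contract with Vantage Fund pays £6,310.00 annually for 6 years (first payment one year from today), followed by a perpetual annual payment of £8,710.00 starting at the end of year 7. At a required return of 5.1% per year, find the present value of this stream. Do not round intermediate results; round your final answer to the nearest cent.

PV of 6-year annuity: £6,310.00 × [1 − (1+0.051)^−6] / 0.051 = 31925.44670
Perpetuity value at year 6: £8,710.00 / 0.051 = 170784.31373
PV of perpetuity: 170784.31373 / (1+0.051)^6 = 126716.06638
Total PV = 31925.44670 + 126716.06638 = 158641.51308

£158641.51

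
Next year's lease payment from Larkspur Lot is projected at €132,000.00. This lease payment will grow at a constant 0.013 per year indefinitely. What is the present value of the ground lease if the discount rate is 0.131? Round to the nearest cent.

Growing perpetuity: P = D₁ / (r − g) = €132,000.0000 / (0.131 − 0.013) = €1,118,644.07

€1118644.07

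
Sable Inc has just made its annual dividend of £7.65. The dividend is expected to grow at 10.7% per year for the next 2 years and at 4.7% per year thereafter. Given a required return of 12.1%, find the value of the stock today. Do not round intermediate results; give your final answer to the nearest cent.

D_1 = 8.46855
D_2 = 9.37468
Terminal value at year 2: TV = D_2×(1+g_2)/(r−g_2) = 9.81530/0.074 = 132.63912
P_0 = D_1/(1+r)^1 + D_2/(1+r)^2 + TV/(1+r)^2
    = 7.55446 + 7.46011 + 105.55053 = 120.56510

£120.57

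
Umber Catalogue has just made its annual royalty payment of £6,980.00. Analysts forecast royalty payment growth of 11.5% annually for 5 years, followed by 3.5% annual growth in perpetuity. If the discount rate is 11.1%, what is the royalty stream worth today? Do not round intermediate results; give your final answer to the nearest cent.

£132058.91

D_1 = 7782.70000
D_2 = 8677.71050
D_3 = 9675.64721
D_4 = 10788.34664
D_5 = 12029.00650
Terminal value at year 5: TV = D_5×(1+g_2)/(r−g_2) = 12450.02173/0.076 = 163816.07536
P_0 = D_1/(1+r)^1 + D_2/(1+r)^2 + D_3/(1+r)^3 + D_4/(1+r)^4 + D_5/(1+r)^5 + TV/(1+r)^5
    = 7005.13051 + 7030.35150 + 7055.66330 + 7081.06623 + 7106.56062 + 96780.13473 = 132058.90689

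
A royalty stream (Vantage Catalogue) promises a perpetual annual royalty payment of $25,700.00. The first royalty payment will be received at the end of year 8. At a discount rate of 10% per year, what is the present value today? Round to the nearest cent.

Value at end of year 7: C / r = $25,700.00 / 0.1 = $257,000.0000
Discount to today: PV = $257,000.0000 / (1 + 0.1)^7 = $257,000.0000 / 1.948717 = $131,881.64

$131881.64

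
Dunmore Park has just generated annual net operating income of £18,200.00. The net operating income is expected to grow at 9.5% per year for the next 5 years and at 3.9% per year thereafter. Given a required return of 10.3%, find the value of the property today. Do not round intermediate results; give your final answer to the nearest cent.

D_1 = 19929.00000
D_2 = 21822.25500
D_3 = 23895.36922
D_4 = 26165.42930
D_5 = 28651.14509
Terminal value at year 5: TV = D_5×(1+g_2)/(r−g_2) = 29768.53974/0.064 = 465133.43349
P_0 = D_1/(1+r)^1 + D_2/(1+r)^2 + D_3/(1+r)^3 + D_4/(1+r)^4 + D_5/(1+r)^5 + TV/(1+r)^5
    = 18067.99637 + 17936.95016 + 17806.85442 + 17677.70226 + 17549.48683 + 284904.95027 = 373943.94032

£373943.94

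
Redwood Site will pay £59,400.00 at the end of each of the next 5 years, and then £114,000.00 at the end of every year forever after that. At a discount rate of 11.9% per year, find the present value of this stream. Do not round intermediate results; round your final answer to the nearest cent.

£760673.85

PV of 5-year annuity: £59,400.00 × [1 − (1+0.119)^−5] / 0.119 = 214655.22221
Perpetuity value at year 5: £114,000.00 / 0.119 = 957983.19328
PV of perpetuity: 957983.19328 / (1+0.119)^5 = 546018.62540
Total PV = 214655.22221 + 546018.62540 = 760673.84761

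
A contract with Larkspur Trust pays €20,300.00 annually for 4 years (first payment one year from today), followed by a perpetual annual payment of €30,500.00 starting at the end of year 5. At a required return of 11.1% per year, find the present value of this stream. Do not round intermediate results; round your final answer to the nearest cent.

PV of 4-year annuity: €20,300.00 × [1 − (1+0.111)^−4] / 0.111 = 62845.41564
Perpetuity value at year 4: €30,500.00 / 0.111 = 274774.77477
PV of perpetuity: 274774.77477 / (1+0.111)^4 = 180351.85965
Total PV = 62845.41564 + 180351.85965 = 243197.27529

€243197.28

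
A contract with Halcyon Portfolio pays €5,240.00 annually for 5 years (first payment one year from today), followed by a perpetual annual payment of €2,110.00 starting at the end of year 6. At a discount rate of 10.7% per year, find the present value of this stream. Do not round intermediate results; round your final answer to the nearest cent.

€31375.62

PV of 5-year annuity: €5,240.00 × [1 − (1+0.107)^−5] / 0.107 = 19513.54566
Perpetuity value at year 5: €2,110.00 / 0.107 = 19719.62617
PV of perpetuity: 19719.62617 / (1+0.107)^5 = 11862.07248
Total PV = 19513.54566 + 11862.07248 = 31375.61814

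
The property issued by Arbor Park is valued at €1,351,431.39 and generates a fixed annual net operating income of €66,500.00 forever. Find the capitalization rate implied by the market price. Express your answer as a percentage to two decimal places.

P = C/r ⇒ r = C/P = €66,500.00/€1,351,431.39 = 0.049207

4.92%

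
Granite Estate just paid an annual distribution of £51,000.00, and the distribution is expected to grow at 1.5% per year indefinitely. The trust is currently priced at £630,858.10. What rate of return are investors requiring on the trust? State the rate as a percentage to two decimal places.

9.71%

D₁ = £51,000.00 × 1.015 = £51,765.0000
P = D₁/(r − g) ⇒ r = D₁/P + g = £51,765.0000/£630,858.10 + 0.015 = 0.082055 + 0.015 = 0.097055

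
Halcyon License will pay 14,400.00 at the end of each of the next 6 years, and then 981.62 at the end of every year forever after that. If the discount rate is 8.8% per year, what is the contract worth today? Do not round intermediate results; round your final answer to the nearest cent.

71709.16

PV of 6-year annuity: 14,400.00 × [1 − (1+0.088)^−6] / 0.088 = 64984.23790
Perpetuity value at year 6: 981.62 / 0.088 = 11154.77273
PV of perpetuity: 11154.77273 / (1+0.088)^6 = 6724.92359
Total PV = 64984.23790 + 6724.92359 = 71709.16149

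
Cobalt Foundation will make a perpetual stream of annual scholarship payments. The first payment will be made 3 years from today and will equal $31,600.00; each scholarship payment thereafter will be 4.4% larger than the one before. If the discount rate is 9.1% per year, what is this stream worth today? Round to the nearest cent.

$564858.57

Value at end of year 2: C₁ / (r − g) = $31,600.00 / (0.091 − 0.044) = $672,340.4255
Discount to today: PV = $672,340.4255 / (1 + 0.091)^2 = $672,340.4255 / 1.190281 = $564,858.57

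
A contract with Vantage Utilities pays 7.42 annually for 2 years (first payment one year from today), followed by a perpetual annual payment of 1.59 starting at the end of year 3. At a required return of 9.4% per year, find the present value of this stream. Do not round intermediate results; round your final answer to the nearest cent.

PV of 2-year annuity: 7.42 × [1 − (1+0.094)^−2] / 0.094 = 12.98213
Perpetuity value at year 2: 1.59 / 0.094 = 16.91489
PV of perpetuity: 16.91489 / (1+0.094)^2 = 14.13301
Total PV = 12.98213 + 14.13301 = 27.11514

27.12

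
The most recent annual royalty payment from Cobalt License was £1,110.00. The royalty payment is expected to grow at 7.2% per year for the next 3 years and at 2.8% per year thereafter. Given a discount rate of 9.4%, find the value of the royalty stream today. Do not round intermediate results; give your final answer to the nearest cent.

£19464.75

D_1 = 1189.92000
D_2 = 1275.59424
D_3 = 1367.43703
Terminal value at year 3: TV = D_3×(1+g_2)/(r−g_2) = 1405.72526/0.066 = 21298.86761
P_0 = D_1/(1+r)^1 + D_2/(1+r)^2 + D_3/(1+r)^3 + TV/(1+r)^3
    = 1087.67824 + 1065.80537 + 1044.37236 + 16266.89068 = 19464.74665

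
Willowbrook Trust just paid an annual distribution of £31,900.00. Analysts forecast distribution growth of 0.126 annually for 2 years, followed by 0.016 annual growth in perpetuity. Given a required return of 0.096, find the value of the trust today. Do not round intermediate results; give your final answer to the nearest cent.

£494055.62

D_1 = 35919.40000
D_2 = 40445.24440
Terminal value at year 2: TV = D_2×(1+g_2)/(r−g_2) = 41092.36831/0.08 = 513654.60388
P_0 = D_1/(1+r)^1 + D_2/(1+r)^2 + TV/(1+r)^2
    = 32773.17518 + 33670.25115 + 427612.18955 = 494055.61588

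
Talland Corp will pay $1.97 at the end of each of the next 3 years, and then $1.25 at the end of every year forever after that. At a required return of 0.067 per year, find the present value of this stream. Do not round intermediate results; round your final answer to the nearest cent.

$20.56

PV of 3-year annuity: $1.97 × [1 − (1+0.067)^−3] / 0.067 = 5.19837
Perpetuity value at year 3: $1.25 / 0.067 = 18.65672
PV of perpetuity: 18.65672 / (1+0.067)^3 = 15.35826
Total PV = 5.19837 + 15.35826 = 20.55663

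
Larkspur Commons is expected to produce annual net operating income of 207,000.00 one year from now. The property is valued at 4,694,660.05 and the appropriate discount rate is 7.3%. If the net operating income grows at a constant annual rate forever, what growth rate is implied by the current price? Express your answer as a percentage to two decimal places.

2.89%

P = D₁/(r−g) ⇒ g = r − D₁/P = 0.073 − 207,000.00/4,694,660.05 = 0.028907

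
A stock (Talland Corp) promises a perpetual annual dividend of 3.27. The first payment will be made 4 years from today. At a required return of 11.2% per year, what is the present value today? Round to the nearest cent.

Value at end of year 3: C / r = 3.27 / 0.112 = 29.1964
Discount to today: PV = 29.1964 / (1 + 0.112)^3 = 29.1964 / 1.375037 = 21.23

21.23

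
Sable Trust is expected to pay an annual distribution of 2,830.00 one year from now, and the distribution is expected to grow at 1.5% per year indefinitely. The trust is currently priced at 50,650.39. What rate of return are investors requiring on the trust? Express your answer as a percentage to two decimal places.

P = D₁/(r − g) ⇒ r = D₁/P + g = 2,830.0000/50,650.39 + 0.015 = 0.055873 + 0.015 = 0.070873

7.09%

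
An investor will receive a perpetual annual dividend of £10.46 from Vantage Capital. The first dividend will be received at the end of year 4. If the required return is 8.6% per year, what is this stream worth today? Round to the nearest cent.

Value at end of year 3: C / r = £10.46 / 0.086 = £121.6279
Discount to today: PV = £121.6279 / (1 + 0.086)^3 = £121.6279 / 1.280824 = £94.96

£94.96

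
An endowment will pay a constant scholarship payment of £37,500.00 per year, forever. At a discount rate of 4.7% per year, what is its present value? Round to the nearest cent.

Level perpetuity: PV = C / r = £37,500.00 / 0.047 = £797,872.34

£797872.34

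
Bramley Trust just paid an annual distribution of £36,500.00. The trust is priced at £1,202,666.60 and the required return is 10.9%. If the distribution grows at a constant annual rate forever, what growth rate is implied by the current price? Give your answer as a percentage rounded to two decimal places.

P = D₀(1+g)/(r−g) ⇒ P(r−g) = D₀(1+g) ⇒ g(P+D₀) = P·r − D₀
g = (P·r − D₀)/(P + D₀) = (£1,202,666.60×0.109 − £36,500.00) / (£1,202,666.60 + £36,500.00) = 0.076334

7.63%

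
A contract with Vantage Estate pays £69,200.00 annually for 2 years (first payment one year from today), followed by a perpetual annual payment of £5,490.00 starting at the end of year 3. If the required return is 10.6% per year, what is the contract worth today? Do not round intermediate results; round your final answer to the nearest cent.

PV of 2-year annuity: £69,200.00 × [1 − (1+0.106)^−2] / 0.106 = 119139.07047
Perpetuity value at year 2: £5,490.00 / 0.106 = 51792.45283
PV of perpetuity: 51792.45283 / (1+0.106)^2 = 42340.52368
Total PV = 119139.07047 + 42340.52368 = 161479.59415

£161479.59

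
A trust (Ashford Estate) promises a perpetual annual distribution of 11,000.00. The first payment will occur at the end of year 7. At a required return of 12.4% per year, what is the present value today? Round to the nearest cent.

43991.94

Value at end of year 6: C / r = 11,000.00 / 0.124 = 88,709.6774
Discount to today: PV = 88,709.6774 / (1 + 0.124)^6 = 88,709.6774 / 2.016498 = 43,991.94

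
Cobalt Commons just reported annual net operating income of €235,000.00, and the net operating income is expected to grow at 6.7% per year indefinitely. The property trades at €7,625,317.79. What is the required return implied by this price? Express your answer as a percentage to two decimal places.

9.99%

D₁ = €235,000.00 × 1.067 = €250,745.0000
P = D₁/(r − g) ⇒ r = D₁/P + g = €250,745.0000/€7,625,317.79 + 0.067 = 0.032883 + 0.067 = 0.099883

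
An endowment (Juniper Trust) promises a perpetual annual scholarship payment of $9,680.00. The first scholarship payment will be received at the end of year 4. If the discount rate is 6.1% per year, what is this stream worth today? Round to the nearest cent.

Value at end of year 3: C / r = $9,680.00 / 0.061 = $158,688.5246
Discount to today: PV = $158,688.5246 / (1 + 0.061)^3 = $158,688.5246 / 1.194390 = $132,861.57

$132861.57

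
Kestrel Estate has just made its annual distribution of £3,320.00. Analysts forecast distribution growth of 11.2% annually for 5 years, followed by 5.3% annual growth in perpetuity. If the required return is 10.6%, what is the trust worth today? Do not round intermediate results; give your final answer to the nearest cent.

D_1 = 3691.84000
D_2 = 4105.32608
D_3 = 4565.12260
D_4 = 5076.41633
D_5 = 5644.97496
Terminal value at year 5: TV = D_5×(1+g_2)/(r−g_2) = 5944.15863/0.053 = 112153.93650
P_0 = D_1/(1+r)^1 + D_2/(1+r)^2 + D_3/(1+r)^3 + D_4/(1+r)^4 + D_5/(1+r)^5 + TV/(1+r)^5
    = 3338.01085 + 3356.11941 + 3374.32620 + 3392.63177 + 3411.03665 + 67770.21863 = 84642.34350

£84642.34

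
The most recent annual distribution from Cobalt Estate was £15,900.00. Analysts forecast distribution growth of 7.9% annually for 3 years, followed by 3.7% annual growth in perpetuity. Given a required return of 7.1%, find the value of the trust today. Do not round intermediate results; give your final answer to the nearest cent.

£544314.76

D_1 = 17156.10000
D_2 = 18511.43190
D_3 = 19973.83502
Terminal value at year 3: TV = D_3×(1+g_2)/(r−g_2) = 20712.86692/0.034 = 609201.96811
P_0 = D_1/(1+r)^1 + D_2/(1+r)^2 + D_3/(1+r)^3 + TV/(1+r)^3
    = 16018.76751 + 16138.42217 + 16258.97060 + 495898.60344 = 544314.76371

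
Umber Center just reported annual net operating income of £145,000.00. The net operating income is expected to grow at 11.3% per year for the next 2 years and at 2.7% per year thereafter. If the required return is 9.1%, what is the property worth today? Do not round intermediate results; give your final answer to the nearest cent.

D_1 = 161385.00000
D_2 = 179621.50500
Terminal value at year 2: TV = D_2×(1+g_2)/(r−g_2) = 184471.28564/0.064 = 2882363.83805
P_0 = D_1/(1+r)^1 + D_2/(1+r)^2 + TV/(1+r)^2
    = 147923.92301 + 150906.80688 + 2421582.66665 = 2720413.39654

£2720413.40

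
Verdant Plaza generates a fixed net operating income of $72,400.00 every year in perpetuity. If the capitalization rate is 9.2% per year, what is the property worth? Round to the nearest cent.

Level perpetuity: PV = C / r = $72,400.00 / 0.092 = $786,956.52

$786956.52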